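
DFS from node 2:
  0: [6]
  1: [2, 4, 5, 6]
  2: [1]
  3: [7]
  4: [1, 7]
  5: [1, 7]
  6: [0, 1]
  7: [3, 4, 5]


Visit 2, push [1]
Visit 1, push [6, 5, 4]
Visit 4, push [7]
Visit 7, push [5, 3]
Visit 3, push []
Visit 5, push []
Visit 6, push [0]
Visit 0, push []

DFS order: [2, 1, 4, 7, 3, 5, 6, 0]


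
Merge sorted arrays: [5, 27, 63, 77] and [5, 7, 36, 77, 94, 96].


Take 5 from A
Take 5 from B
Take 7 from B
Take 27 from A
Take 36 from B
Take 63 from A
Take 77 from A

Merged: [5, 5, 7, 27, 36, 63, 77, 77, 94, 96]


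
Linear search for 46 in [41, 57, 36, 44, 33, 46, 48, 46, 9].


i=0: 41!=46
i=1: 57!=46
i=2: 36!=46
i=3: 44!=46
i=4: 33!=46
i=5: 46==46 found!

Found at 5, 6 comps


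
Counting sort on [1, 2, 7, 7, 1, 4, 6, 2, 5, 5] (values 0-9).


Input: [1, 2, 7, 7, 1, 4, 6, 2, 5, 5]
Counts: [0, 2, 2, 0, 1, 2, 1, 2, 0, 0]

Sorted: [1, 1, 2, 2, 4, 5, 5, 6, 7, 7]


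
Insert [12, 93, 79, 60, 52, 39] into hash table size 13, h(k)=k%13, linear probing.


Insert 12: h=12 -> slot 12
Insert 93: h=2 -> slot 2
Insert 79: h=1 -> slot 1
Insert 60: h=8 -> slot 8
Insert 52: h=0 -> slot 0
Insert 39: h=0, 3 probes -> slot 3

Table: [52, 79, 93, 39, None, None, None, None, 60, None, None, None, 12]


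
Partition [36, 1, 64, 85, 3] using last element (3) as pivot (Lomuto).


Pivot: 3
  1 <= 3: swap -> [1, 36, 64, 85, 3]
Place pivot at 1: [1, 3, 64, 85, 36]

Partitioned: [1, 3, 64, 85, 36]


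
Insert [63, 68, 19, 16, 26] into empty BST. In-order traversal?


Insert 63: root
Insert 68: R from 63
Insert 19: L from 63
Insert 16: L from 63 -> L from 19
Insert 26: L from 63 -> R from 19

In-order: [16, 19, 26, 63, 68]


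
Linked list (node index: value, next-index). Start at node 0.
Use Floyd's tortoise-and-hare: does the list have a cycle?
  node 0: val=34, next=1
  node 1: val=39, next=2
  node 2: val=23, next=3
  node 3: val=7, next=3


Floyd's tortoise (slow, +1) and hare (fast, +2):
  init: slow=0, fast=0
  step 1: slow=1, fast=2
  step 2: slow=2, fast=3
  step 3: slow=3, fast=3
  slow == fast at node 3: cycle detected

Cycle: yes


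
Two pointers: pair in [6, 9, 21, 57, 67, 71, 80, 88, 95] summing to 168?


lo=0(6)+hi=8(95)=101
lo=1(9)+hi=8(95)=104
lo=2(21)+hi=8(95)=116
lo=3(57)+hi=8(95)=152
lo=4(67)+hi=8(95)=162
lo=5(71)+hi=8(95)=166
lo=6(80)+hi=8(95)=175
lo=6(80)+hi=7(88)=168

Yes: 80+88=168


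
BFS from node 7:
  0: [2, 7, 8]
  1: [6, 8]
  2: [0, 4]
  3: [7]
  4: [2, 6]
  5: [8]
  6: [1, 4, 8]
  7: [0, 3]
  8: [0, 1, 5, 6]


Visit 7, enqueue [0, 3]
Visit 0, enqueue [2, 8]
Visit 3, enqueue []
Visit 2, enqueue [4]
Visit 8, enqueue [1, 5, 6]
Visit 4, enqueue []
Visit 1, enqueue []
Visit 5, enqueue []
Visit 6, enqueue []

BFS order: [7, 0, 3, 2, 8, 4, 1, 5, 6]


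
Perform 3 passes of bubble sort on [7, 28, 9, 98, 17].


Initial: [7, 28, 9, 98, 17]
Pass 1: [7, 9, 28, 17, 98] (2 swaps)
Pass 2: [7, 9, 17, 28, 98] (1 swaps)
Pass 3: [7, 9, 17, 28, 98] (0 swaps)

After 3 passes: [7, 9, 17, 28, 98]


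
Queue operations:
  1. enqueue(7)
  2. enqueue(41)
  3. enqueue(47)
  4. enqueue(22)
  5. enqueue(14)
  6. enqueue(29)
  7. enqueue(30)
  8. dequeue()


enqueue(7) -> [7]
enqueue(41) -> [7, 41]
enqueue(47) -> [7, 41, 47]
enqueue(22) -> [7, 41, 47, 22]
enqueue(14) -> [7, 41, 47, 22, 14]
enqueue(29) -> [7, 41, 47, 22, 14, 29]
enqueue(30) -> [7, 41, 47, 22, 14, 29, 30]
dequeue()->7, [41, 47, 22, 14, 29, 30]

Final queue: [41, 47, 22, 14, 29, 30]


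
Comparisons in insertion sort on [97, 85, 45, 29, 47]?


Algorithm: insertion sort
Input: [97, 85, 45, 29, 47]
Sorted: [29, 45, 47, 85, 97]

9


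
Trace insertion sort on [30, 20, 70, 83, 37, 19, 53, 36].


Initial: [30, 20, 70, 83, 37, 19, 53, 36]
Insert 20: [20, 30, 70, 83, 37, 19, 53, 36]
Insert 70: [20, 30, 70, 83, 37, 19, 53, 36]
Insert 83: [20, 30, 70, 83, 37, 19, 53, 36]
Insert 37: [20, 30, 37, 70, 83, 19, 53, 36]
Insert 19: [19, 20, 30, 37, 70, 83, 53, 36]
Insert 53: [19, 20, 30, 37, 53, 70, 83, 36]
Insert 36: [19, 20, 30, 36, 37, 53, 70, 83]

Sorted: [19, 20, 30, 36, 37, 53, 70, 83]


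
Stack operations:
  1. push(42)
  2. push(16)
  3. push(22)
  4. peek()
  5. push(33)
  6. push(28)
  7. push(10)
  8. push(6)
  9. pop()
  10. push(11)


push(42) -> [42]
push(16) -> [42, 16]
push(22) -> [42, 16, 22]
peek()->22
push(33) -> [42, 16, 22, 33]
push(28) -> [42, 16, 22, 33, 28]
push(10) -> [42, 16, 22, 33, 28, 10]
push(6) -> [42, 16, 22, 33, 28, 10, 6]
pop()->6, [42, 16, 22, 33, 28, 10]
push(11) -> [42, 16, 22, 33, 28, 10, 11]

Final stack: [42, 16, 22, 33, 28, 10, 11]


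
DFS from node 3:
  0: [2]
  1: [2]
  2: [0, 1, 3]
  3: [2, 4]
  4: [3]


Visit 3, push [4, 2]
Visit 2, push [1, 0]
Visit 0, push []
Visit 1, push []
Visit 4, push []

DFS order: [3, 2, 0, 1, 4]


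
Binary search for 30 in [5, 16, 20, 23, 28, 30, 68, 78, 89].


Step 1: lo=0, hi=8, mid=4, val=28
Step 2: lo=5, hi=8, mid=6, val=68
Step 3: lo=5, hi=5, mid=5, val=30

Found at index 5


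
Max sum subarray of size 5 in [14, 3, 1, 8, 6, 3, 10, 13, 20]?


[0:5]: 32
[1:6]: 21
[2:7]: 28
[3:8]: 40
[4:9]: 52

Max: 52 at [4:9]


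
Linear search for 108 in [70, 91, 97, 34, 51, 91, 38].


i=0: 70!=108
i=1: 91!=108
i=2: 97!=108
i=3: 34!=108
i=4: 51!=108
i=5: 91!=108
i=6: 38!=108

Not found, 7 comps


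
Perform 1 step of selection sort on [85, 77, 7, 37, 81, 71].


Initial: [85, 77, 7, 37, 81, 71]
Step 1: min=7 at 2
  Swap: [7, 77, 85, 37, 81, 71]

After 1 step: [7, 77, 85, 37, 81, 71]


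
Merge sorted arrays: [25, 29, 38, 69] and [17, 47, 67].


Take 17 from B
Take 25 from A
Take 29 from A
Take 38 from A
Take 47 from B
Take 67 from B

Merged: [17, 25, 29, 38, 47, 67, 69]


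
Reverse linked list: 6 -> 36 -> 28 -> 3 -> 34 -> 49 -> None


Step 1: curr=6, set curr.next=prev(None) | reversed so far: 6
Step 2: curr=36, set curr.next=prev(6) | reversed so far: 36 -> 6
Step 3: curr=28, set curr.next=prev(36) | reversed so far: 28 -> 36 -> 6
Step 4: curr=3, set curr.next=prev(28) | reversed so far: 3 -> 28 -> 36 -> 6
Step 5: curr=34, set curr.next=prev(3) | reversed so far: 34 -> 3 -> 28 -> 36 -> 6
Step 6: curr=49, set curr.next=prev(34) | reversed so far: 49 -> 34 -> 3 -> 28 -> 36 -> 6

49 -> 34 -> 3 -> 28 -> 36 -> 6 -> None


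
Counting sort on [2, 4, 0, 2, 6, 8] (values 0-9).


Input: [2, 4, 0, 2, 6, 8]
Counts: [1, 0, 2, 0, 1, 0, 1, 0, 1, 0]

Sorted: [0, 2, 2, 4, 6, 8]


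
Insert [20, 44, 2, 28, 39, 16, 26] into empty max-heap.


Insert 20: [20]
Insert 44: [44, 20]
Insert 2: [44, 20, 2]
Insert 28: [44, 28, 2, 20]
Insert 39: [44, 39, 2, 20, 28]
Insert 16: [44, 39, 16, 20, 28, 2]
Insert 26: [44, 39, 26, 20, 28, 2, 16]

Final heap: [44, 39, 26, 20, 28, 2, 16]


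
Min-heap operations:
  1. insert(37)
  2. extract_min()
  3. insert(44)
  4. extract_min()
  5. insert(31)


insert(37) -> [37]
extract_min()->37, []
insert(44) -> [44]
extract_min()->44, []
insert(31) -> [31]

Final heap: [31]


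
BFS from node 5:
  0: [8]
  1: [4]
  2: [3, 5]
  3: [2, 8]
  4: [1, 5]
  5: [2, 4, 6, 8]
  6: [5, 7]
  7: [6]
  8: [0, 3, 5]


Visit 5, enqueue [2, 4, 6, 8]
Visit 2, enqueue [3]
Visit 4, enqueue [1]
Visit 6, enqueue [7]
Visit 8, enqueue [0]
Visit 3, enqueue []
Visit 1, enqueue []
Visit 7, enqueue []
Visit 0, enqueue []

BFS order: [5, 2, 4, 6, 8, 3, 1, 7, 0]


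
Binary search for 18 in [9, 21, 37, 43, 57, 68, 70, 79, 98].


Step 1: lo=0, hi=8, mid=4, val=57
Step 2: lo=0, hi=3, mid=1, val=21
Step 3: lo=0, hi=0, mid=0, val=9

Not found


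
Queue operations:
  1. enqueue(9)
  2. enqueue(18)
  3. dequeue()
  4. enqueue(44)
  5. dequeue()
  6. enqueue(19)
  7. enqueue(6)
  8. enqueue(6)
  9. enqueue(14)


enqueue(9) -> [9]
enqueue(18) -> [9, 18]
dequeue()->9, [18]
enqueue(44) -> [18, 44]
dequeue()->18, [44]
enqueue(19) -> [44, 19]
enqueue(6) -> [44, 19, 6]
enqueue(6) -> [44, 19, 6, 6]
enqueue(14) -> [44, 19, 6, 6, 14]

Final queue: [44, 19, 6, 6, 14]


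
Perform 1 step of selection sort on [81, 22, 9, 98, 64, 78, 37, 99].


Initial: [81, 22, 9, 98, 64, 78, 37, 99]
Step 1: min=9 at 2
  Swap: [9, 22, 81, 98, 64, 78, 37, 99]

After 1 step: [9, 22, 81, 98, 64, 78, 37, 99]


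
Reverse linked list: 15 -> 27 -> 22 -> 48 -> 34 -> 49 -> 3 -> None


Step 1: curr=15, set curr.next=prev(None) | reversed so far: 15
Step 2: curr=27, set curr.next=prev(15) | reversed so far: 27 -> 15
Step 3: curr=22, set curr.next=prev(27) | reversed so far: 22 -> 27 -> 15
Step 4: curr=48, set curr.next=prev(22) | reversed so far: 48 -> 22 -> 27 -> 15
Step 5: curr=34, set curr.next=prev(48) | reversed so far: 34 -> 48 -> 22 -> 27 -> 15
Step 6: curr=49, set curr.next=prev(34) | reversed so far: 49 -> 34 -> 48 -> 22 -> 27 -> 15
Step 7: curr=3, set curr.next=prev(49) | reversed so far: 3 -> 49 -> 34 -> 48 -> 22 -> 27 -> 15

3 -> 49 -> 34 -> 48 -> 22 -> 27 -> 15 -> None


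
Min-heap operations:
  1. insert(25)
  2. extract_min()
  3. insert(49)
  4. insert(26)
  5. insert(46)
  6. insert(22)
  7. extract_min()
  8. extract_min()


insert(25) -> [25]
extract_min()->25, []
insert(49) -> [49]
insert(26) -> [26, 49]
insert(46) -> [26, 49, 46]
insert(22) -> [22, 26, 46, 49]
extract_min()->22, [26, 49, 46]
extract_min()->26, [46, 49]

Final heap: [46, 49]


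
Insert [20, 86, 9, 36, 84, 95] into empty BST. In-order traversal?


Insert 20: root
Insert 86: R from 20
Insert 9: L from 20
Insert 36: R from 20 -> L from 86
Insert 84: R from 20 -> L from 86 -> R from 36
Insert 95: R from 20 -> R from 86

In-order: [9, 20, 36, 84, 86, 95]


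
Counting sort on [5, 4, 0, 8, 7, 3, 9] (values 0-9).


Input: [5, 4, 0, 8, 7, 3, 9]
Counts: [1, 0, 0, 1, 1, 1, 0, 1, 1, 1]

Sorted: [0, 3, 4, 5, 7, 8, 9]


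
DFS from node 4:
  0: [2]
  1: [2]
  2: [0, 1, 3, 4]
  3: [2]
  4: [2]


Visit 4, push [2]
Visit 2, push [3, 1, 0]
Visit 0, push []
Visit 1, push []
Visit 3, push []

DFS order: [4, 2, 0, 1, 3]


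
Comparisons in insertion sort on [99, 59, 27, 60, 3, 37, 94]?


Algorithm: insertion sort
Input: [99, 59, 27, 60, 3, 37, 94]
Sorted: [3, 27, 37, 59, 60, 94, 99]

15


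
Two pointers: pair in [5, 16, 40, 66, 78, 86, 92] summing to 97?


lo=0(5)+hi=6(92)=97

Yes: 5+92=97


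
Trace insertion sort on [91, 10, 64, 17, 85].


Initial: [91, 10, 64, 17, 85]
Insert 10: [10, 91, 64, 17, 85]
Insert 64: [10, 64, 91, 17, 85]
Insert 17: [10, 17, 64, 91, 85]
Insert 85: [10, 17, 64, 85, 91]

Sorted: [10, 17, 64, 85, 91]


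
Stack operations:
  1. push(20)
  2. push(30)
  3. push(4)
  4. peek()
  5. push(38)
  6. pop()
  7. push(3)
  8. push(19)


push(20) -> [20]
push(30) -> [20, 30]
push(4) -> [20, 30, 4]
peek()->4
push(38) -> [20, 30, 4, 38]
pop()->38, [20, 30, 4]
push(3) -> [20, 30, 4, 3]
push(19) -> [20, 30, 4, 3, 19]

Final stack: [20, 30, 4, 3, 19]


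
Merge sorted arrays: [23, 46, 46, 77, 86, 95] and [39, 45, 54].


Take 23 from A
Take 39 from B
Take 45 from B
Take 46 from A
Take 46 from A
Take 54 from B

Merged: [23, 39, 45, 46, 46, 54, 77, 86, 95]


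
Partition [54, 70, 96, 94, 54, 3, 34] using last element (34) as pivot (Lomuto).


Pivot: 34
  3 <= 34: swap -> [3, 70, 96, 94, 54, 54, 34]
Place pivot at 1: [3, 34, 96, 94, 54, 54, 70]

Partitioned: [3, 34, 96, 94, 54, 54, 70]


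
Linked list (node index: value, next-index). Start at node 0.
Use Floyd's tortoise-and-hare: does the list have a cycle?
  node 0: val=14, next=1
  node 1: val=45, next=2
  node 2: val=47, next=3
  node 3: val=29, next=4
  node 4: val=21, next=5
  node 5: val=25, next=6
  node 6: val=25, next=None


Floyd's tortoise (slow, +1) and hare (fast, +2):
  init: slow=0, fast=0
  step 1: slow=1, fast=2
  step 2: slow=2, fast=4
  step 3: slow=3, fast=6
  step 4: fast -> None, no cycle

Cycle: no


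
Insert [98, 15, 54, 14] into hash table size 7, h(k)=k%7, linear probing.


Insert 98: h=0 -> slot 0
Insert 15: h=1 -> slot 1
Insert 54: h=5 -> slot 5
Insert 14: h=0, 2 probes -> slot 2

Table: [98, 15, 14, None, None, 54, None]


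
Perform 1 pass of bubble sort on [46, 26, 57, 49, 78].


Initial: [46, 26, 57, 49, 78]
Pass 1: [26, 46, 49, 57, 78] (2 swaps)

After 1 pass: [26, 46, 49, 57, 78]


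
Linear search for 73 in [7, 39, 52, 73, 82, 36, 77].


i=0: 7!=73
i=1: 39!=73
i=2: 52!=73
i=3: 73==73 found!

Found at 3, 4 comps


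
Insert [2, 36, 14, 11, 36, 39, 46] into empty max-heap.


Insert 2: [2]
Insert 36: [36, 2]
Insert 14: [36, 2, 14]
Insert 11: [36, 11, 14, 2]
Insert 36: [36, 36, 14, 2, 11]
Insert 39: [39, 36, 36, 2, 11, 14]
Insert 46: [46, 36, 39, 2, 11, 14, 36]

Final heap: [46, 36, 39, 2, 11, 14, 36]


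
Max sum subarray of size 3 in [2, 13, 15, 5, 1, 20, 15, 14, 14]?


[0:3]: 30
[1:4]: 33
[2:5]: 21
[3:6]: 26
[4:7]: 36
[5:8]: 49
[6:9]: 43

Max: 49 at [5:8]


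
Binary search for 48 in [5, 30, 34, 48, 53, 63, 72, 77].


Step 1: lo=0, hi=7, mid=3, val=48

Found at index 3


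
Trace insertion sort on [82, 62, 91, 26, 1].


Initial: [82, 62, 91, 26, 1]
Insert 62: [62, 82, 91, 26, 1]
Insert 91: [62, 82, 91, 26, 1]
Insert 26: [26, 62, 82, 91, 1]
Insert 1: [1, 26, 62, 82, 91]

Sorted: [1, 26, 62, 82, 91]


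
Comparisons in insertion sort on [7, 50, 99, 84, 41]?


Algorithm: insertion sort
Input: [7, 50, 99, 84, 41]
Sorted: [7, 41, 50, 84, 99]

8


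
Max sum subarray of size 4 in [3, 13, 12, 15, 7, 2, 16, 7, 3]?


[0:4]: 43
[1:5]: 47
[2:6]: 36
[3:7]: 40
[4:8]: 32
[5:9]: 28

Max: 47 at [1:5]


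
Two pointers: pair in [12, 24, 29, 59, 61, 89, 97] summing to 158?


lo=0(12)+hi=6(97)=109
lo=1(24)+hi=6(97)=121
lo=2(29)+hi=6(97)=126
lo=3(59)+hi=6(97)=156
lo=4(61)+hi=6(97)=158

Yes: 61+97=158


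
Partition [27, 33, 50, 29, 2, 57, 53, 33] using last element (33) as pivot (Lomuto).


Pivot: 33
  27 <= 33: advance i (no swap)
  33 <= 33: advance i (no swap)
  29 <= 33: swap -> [27, 33, 29, 50, 2, 57, 53, 33]
  2 <= 33: swap -> [27, 33, 29, 2, 50, 57, 53, 33]
Place pivot at 4: [27, 33, 29, 2, 33, 57, 53, 50]

Partitioned: [27, 33, 29, 2, 33, 57, 53, 50]


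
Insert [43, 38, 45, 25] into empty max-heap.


Insert 43: [43]
Insert 38: [43, 38]
Insert 45: [45, 38, 43]
Insert 25: [45, 38, 43, 25]

Final heap: [45, 38, 43, 25]


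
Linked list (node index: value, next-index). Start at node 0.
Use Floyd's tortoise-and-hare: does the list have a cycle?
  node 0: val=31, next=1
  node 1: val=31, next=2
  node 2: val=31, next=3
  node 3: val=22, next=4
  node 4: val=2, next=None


Floyd's tortoise (slow, +1) and hare (fast, +2):
  init: slow=0, fast=0
  step 1: slow=1, fast=2
  step 2: slow=2, fast=4
  step 3: fast -> None, no cycle

Cycle: no


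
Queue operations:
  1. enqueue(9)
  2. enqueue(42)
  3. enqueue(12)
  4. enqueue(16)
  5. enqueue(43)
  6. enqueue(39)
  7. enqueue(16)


enqueue(9) -> [9]
enqueue(42) -> [9, 42]
enqueue(12) -> [9, 42, 12]
enqueue(16) -> [9, 42, 12, 16]
enqueue(43) -> [9, 42, 12, 16, 43]
enqueue(39) -> [9, 42, 12, 16, 43, 39]
enqueue(16) -> [9, 42, 12, 16, 43, 39, 16]

Final queue: [9, 42, 12, 16, 43, 39, 16]


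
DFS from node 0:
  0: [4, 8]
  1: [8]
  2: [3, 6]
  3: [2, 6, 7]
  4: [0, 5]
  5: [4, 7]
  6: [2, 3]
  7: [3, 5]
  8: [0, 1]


Visit 0, push [8, 4]
Visit 4, push [5]
Visit 5, push [7]
Visit 7, push [3]
Visit 3, push [6, 2]
Visit 2, push [6]
Visit 6, push []
Visit 8, push [1]
Visit 1, push []

DFS order: [0, 4, 5, 7, 3, 2, 6, 8, 1]


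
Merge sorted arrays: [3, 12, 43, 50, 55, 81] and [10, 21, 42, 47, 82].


Take 3 from A
Take 10 from B
Take 12 from A
Take 21 from B
Take 42 from B
Take 43 from A
Take 47 from B
Take 50 from A
Take 55 from A
Take 81 from A

Merged: [3, 10, 12, 21, 42, 43, 47, 50, 55, 81, 82]


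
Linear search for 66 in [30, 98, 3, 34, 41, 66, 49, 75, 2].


i=0: 30!=66
i=1: 98!=66
i=2: 3!=66
i=3: 34!=66
i=4: 41!=66
i=5: 66==66 found!

Found at 5, 6 comps


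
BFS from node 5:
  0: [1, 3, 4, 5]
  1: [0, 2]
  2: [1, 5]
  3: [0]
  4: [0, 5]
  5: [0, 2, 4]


Visit 5, enqueue [0, 2, 4]
Visit 0, enqueue [1, 3]
Visit 2, enqueue []
Visit 4, enqueue []
Visit 1, enqueue []
Visit 3, enqueue []

BFS order: [5, 0, 2, 4, 1, 3]


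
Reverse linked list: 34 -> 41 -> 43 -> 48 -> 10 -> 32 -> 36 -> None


Step 1: curr=34, set curr.next=prev(None) | reversed so far: 34
Step 2: curr=41, set curr.next=prev(34) | reversed so far: 41 -> 34
Step 3: curr=43, set curr.next=prev(41) | reversed so far: 43 -> 41 -> 34
Step 4: curr=48, set curr.next=prev(43) | reversed so far: 48 -> 43 -> 41 -> 34
Step 5: curr=10, set curr.next=prev(48) | reversed so far: 10 -> 48 -> 43 -> 41 -> 34
Step 6: curr=32, set curr.next=prev(10) | reversed so far: 32 -> 10 -> 48 -> 43 -> 41 -> 34
Step 7: curr=36, set curr.next=prev(32) | reversed so far: 36 -> 32 -> 10 -> 48 -> 43 -> 41 -> 34

36 -> 32 -> 10 -> 48 -> 43 -> 41 -> 34 -> None


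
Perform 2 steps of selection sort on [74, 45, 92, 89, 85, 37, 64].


Initial: [74, 45, 92, 89, 85, 37, 64]
Step 1: min=37 at 5
  Swap: [37, 45, 92, 89, 85, 74, 64]
Step 2: min=45 at 1
  Swap: [37, 45, 92, 89, 85, 74, 64]

After 2 steps: [37, 45, 92, 89, 85, 74, 64]


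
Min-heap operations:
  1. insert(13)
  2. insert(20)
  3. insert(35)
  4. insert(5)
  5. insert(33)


insert(13) -> [13]
insert(20) -> [13, 20]
insert(35) -> [13, 20, 35]
insert(5) -> [5, 13, 35, 20]
insert(33) -> [5, 13, 35, 20, 33]

Final heap: [5, 13, 35, 20, 33]


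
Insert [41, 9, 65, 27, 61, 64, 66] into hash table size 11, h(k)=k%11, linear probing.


Insert 41: h=8 -> slot 8
Insert 9: h=9 -> slot 9
Insert 65: h=10 -> slot 10
Insert 27: h=5 -> slot 5
Insert 61: h=6 -> slot 6
Insert 64: h=9, 2 probes -> slot 0
Insert 66: h=0, 1 probes -> slot 1

Table: [64, 66, None, None, None, 27, 61, None, 41, 9, 65]


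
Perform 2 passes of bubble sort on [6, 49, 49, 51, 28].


Initial: [6, 49, 49, 51, 28]
Pass 1: [6, 49, 49, 28, 51] (1 swaps)
Pass 2: [6, 49, 28, 49, 51] (1 swaps)

After 2 passes: [6, 49, 28, 49, 51]


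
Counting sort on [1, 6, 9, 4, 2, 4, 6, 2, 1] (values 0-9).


Input: [1, 6, 9, 4, 2, 4, 6, 2, 1]
Counts: [0, 2, 2, 0, 2, 0, 2, 0, 0, 1]

Sorted: [1, 1, 2, 2, 4, 4, 6, 6, 9]


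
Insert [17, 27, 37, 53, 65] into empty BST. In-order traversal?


Insert 17: root
Insert 27: R from 17
Insert 37: R from 17 -> R from 27
Insert 53: R from 17 -> R from 27 -> R from 37
Insert 65: R from 17 -> R from 27 -> R from 37 -> R from 53

In-order: [17, 27, 37, 53, 65]


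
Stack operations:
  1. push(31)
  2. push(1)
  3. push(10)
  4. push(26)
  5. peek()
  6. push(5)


push(31) -> [31]
push(1) -> [31, 1]
push(10) -> [31, 1, 10]
push(26) -> [31, 1, 10, 26]
peek()->26
push(5) -> [31, 1, 10, 26, 5]

Final stack: [31, 1, 10, 26, 5]


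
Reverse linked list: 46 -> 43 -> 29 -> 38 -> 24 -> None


Step 1: curr=46, set curr.next=prev(None) | reversed so far: 46
Step 2: curr=43, set curr.next=prev(46) | reversed so far: 43 -> 46
Step 3: curr=29, set curr.next=prev(43) | reversed so far: 29 -> 43 -> 46
Step 4: curr=38, set curr.next=prev(29) | reversed so far: 38 -> 29 -> 43 -> 46
Step 5: curr=24, set curr.next=prev(38) | reversed so far: 24 -> 38 -> 29 -> 43 -> 46

24 -> 38 -> 29 -> 43 -> 46 -> None


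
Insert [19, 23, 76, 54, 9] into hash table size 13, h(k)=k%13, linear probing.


Insert 19: h=6 -> slot 6
Insert 23: h=10 -> slot 10
Insert 76: h=11 -> slot 11
Insert 54: h=2 -> slot 2
Insert 9: h=9 -> slot 9

Table: [None, None, 54, None, None, None, 19, None, None, 9, 23, 76, None]


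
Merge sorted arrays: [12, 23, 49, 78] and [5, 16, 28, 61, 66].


Take 5 from B
Take 12 from A
Take 16 from B
Take 23 from A
Take 28 from B
Take 49 from A
Take 61 from B
Take 66 from B

Merged: [5, 12, 16, 23, 28, 49, 61, 66, 78]


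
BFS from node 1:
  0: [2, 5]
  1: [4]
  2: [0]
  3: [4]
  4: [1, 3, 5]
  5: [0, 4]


Visit 1, enqueue [4]
Visit 4, enqueue [3, 5]
Visit 3, enqueue []
Visit 5, enqueue [0]
Visit 0, enqueue [2]
Visit 2, enqueue []

BFS order: [1, 4, 3, 5, 0, 2]


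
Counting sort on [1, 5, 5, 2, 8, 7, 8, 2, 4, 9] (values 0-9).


Input: [1, 5, 5, 2, 8, 7, 8, 2, 4, 9]
Counts: [0, 1, 2, 0, 1, 2, 0, 1, 2, 1]

Sorted: [1, 2, 2, 4, 5, 5, 7, 8, 8, 9]


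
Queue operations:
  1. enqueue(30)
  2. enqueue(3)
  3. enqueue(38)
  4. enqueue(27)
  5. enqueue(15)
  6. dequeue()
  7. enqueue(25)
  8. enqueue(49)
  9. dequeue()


enqueue(30) -> [30]
enqueue(3) -> [30, 3]
enqueue(38) -> [30, 3, 38]
enqueue(27) -> [30, 3, 38, 27]
enqueue(15) -> [30, 3, 38, 27, 15]
dequeue()->30, [3, 38, 27, 15]
enqueue(25) -> [3, 38, 27, 15, 25]
enqueue(49) -> [3, 38, 27, 15, 25, 49]
dequeue()->3, [38, 27, 15, 25, 49]

Final queue: [38, 27, 15, 25, 49]


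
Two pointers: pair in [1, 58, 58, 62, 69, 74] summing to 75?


lo=0(1)+hi=5(74)=75

Yes: 1+74=75


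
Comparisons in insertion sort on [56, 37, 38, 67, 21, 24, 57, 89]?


Algorithm: insertion sort
Input: [56, 37, 38, 67, 21, 24, 57, 89]
Sorted: [21, 24, 37, 38, 56, 57, 67, 89]

16


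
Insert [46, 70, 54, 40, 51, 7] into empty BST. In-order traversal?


Insert 46: root
Insert 70: R from 46
Insert 54: R from 46 -> L from 70
Insert 40: L from 46
Insert 51: R from 46 -> L from 70 -> L from 54
Insert 7: L from 46 -> L from 40

In-order: [7, 40, 46, 51, 54, 70]


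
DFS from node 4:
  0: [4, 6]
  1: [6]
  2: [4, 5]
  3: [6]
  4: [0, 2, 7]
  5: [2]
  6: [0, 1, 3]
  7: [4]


Visit 4, push [7, 2, 0]
Visit 0, push [6]
Visit 6, push [3, 1]
Visit 1, push []
Visit 3, push []
Visit 2, push [5]
Visit 5, push []
Visit 7, push []

DFS order: [4, 0, 6, 1, 3, 2, 5, 7]


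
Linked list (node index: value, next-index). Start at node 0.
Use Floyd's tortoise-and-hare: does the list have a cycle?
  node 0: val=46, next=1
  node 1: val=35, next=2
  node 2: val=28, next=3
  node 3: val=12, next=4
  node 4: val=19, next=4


Floyd's tortoise (slow, +1) and hare (fast, +2):
  init: slow=0, fast=0
  step 1: slow=1, fast=2
  step 2: slow=2, fast=4
  step 3: slow=3, fast=4
  step 4: slow=4, fast=4
  slow == fast at node 4: cycle detected

Cycle: yes


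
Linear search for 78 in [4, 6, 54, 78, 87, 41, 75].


i=0: 4!=78
i=1: 6!=78
i=2: 54!=78
i=3: 78==78 found!

Found at 3, 4 comps


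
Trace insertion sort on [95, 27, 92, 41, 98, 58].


Initial: [95, 27, 92, 41, 98, 58]
Insert 27: [27, 95, 92, 41, 98, 58]
Insert 92: [27, 92, 95, 41, 98, 58]
Insert 41: [27, 41, 92, 95, 98, 58]
Insert 98: [27, 41, 92, 95, 98, 58]
Insert 58: [27, 41, 58, 92, 95, 98]

Sorted: [27, 41, 58, 92, 95, 98]


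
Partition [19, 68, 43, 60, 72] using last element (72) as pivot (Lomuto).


Pivot: 72
  19 <= 72: advance i (no swap)
  68 <= 72: advance i (no swap)
  43 <= 72: advance i (no swap)
  60 <= 72: advance i (no swap)
Place pivot at 4: [19, 68, 43, 60, 72]

Partitioned: [19, 68, 43, 60, 72]


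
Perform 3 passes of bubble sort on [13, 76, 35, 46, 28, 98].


Initial: [13, 76, 35, 46, 28, 98]
Pass 1: [13, 35, 46, 28, 76, 98] (3 swaps)
Pass 2: [13, 35, 28, 46, 76, 98] (1 swaps)
Pass 3: [13, 28, 35, 46, 76, 98] (1 swaps)

After 3 passes: [13, 28, 35, 46, 76, 98]


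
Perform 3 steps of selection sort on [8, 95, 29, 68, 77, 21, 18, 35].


Initial: [8, 95, 29, 68, 77, 21, 18, 35]
Step 1: min=8 at 0
  Swap: [8, 95, 29, 68, 77, 21, 18, 35]
Step 2: min=18 at 6
  Swap: [8, 18, 29, 68, 77, 21, 95, 35]
Step 3: min=21 at 5
  Swap: [8, 18, 21, 68, 77, 29, 95, 35]

After 3 steps: [8, 18, 21, 68, 77, 29, 95, 35]


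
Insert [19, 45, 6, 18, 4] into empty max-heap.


Insert 19: [19]
Insert 45: [45, 19]
Insert 6: [45, 19, 6]
Insert 18: [45, 19, 6, 18]
Insert 4: [45, 19, 6, 18, 4]

Final heap: [45, 19, 6, 18, 4]


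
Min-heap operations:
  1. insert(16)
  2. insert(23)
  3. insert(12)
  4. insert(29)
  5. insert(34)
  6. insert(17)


insert(16) -> [16]
insert(23) -> [16, 23]
insert(12) -> [12, 23, 16]
insert(29) -> [12, 23, 16, 29]
insert(34) -> [12, 23, 16, 29, 34]
insert(17) -> [12, 23, 16, 29, 34, 17]

Final heap: [12, 23, 16, 29, 34, 17]


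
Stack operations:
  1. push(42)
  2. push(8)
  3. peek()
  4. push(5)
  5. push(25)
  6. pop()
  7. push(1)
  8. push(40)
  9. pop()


push(42) -> [42]
push(8) -> [42, 8]
peek()->8
push(5) -> [42, 8, 5]
push(25) -> [42, 8, 5, 25]
pop()->25, [42, 8, 5]
push(1) -> [42, 8, 5, 1]
push(40) -> [42, 8, 5, 1, 40]
pop()->40, [42, 8, 5, 1]

Final stack: [42, 8, 5, 1]


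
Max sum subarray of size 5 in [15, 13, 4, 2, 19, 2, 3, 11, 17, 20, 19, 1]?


[0:5]: 53
[1:6]: 40
[2:7]: 30
[3:8]: 37
[4:9]: 52
[5:10]: 53
[6:11]: 70
[7:12]: 68

Max: 70 at [6:11]


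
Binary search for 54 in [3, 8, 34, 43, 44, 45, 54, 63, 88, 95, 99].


Step 1: lo=0, hi=10, mid=5, val=45
Step 2: lo=6, hi=10, mid=8, val=88
Step 3: lo=6, hi=7, mid=6, val=54

Found at index 6


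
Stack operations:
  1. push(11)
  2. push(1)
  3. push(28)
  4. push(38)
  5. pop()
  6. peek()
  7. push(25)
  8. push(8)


push(11) -> [11]
push(1) -> [11, 1]
push(28) -> [11, 1, 28]
push(38) -> [11, 1, 28, 38]
pop()->38, [11, 1, 28]
peek()->28
push(25) -> [11, 1, 28, 25]
push(8) -> [11, 1, 28, 25, 8]

Final stack: [11, 1, 28, 25, 8]


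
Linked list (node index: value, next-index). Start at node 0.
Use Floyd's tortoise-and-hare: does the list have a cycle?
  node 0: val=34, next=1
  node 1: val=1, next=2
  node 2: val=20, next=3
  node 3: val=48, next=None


Floyd's tortoise (slow, +1) and hare (fast, +2):
  init: slow=0, fast=0
  step 1: slow=1, fast=2
  step 2: fast 2->3->None, no cycle

Cycle: no


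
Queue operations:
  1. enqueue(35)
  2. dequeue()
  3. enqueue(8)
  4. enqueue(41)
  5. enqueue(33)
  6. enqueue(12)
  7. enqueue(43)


enqueue(35) -> [35]
dequeue()->35, []
enqueue(8) -> [8]
enqueue(41) -> [8, 41]
enqueue(33) -> [8, 41, 33]
enqueue(12) -> [8, 41, 33, 12]
enqueue(43) -> [8, 41, 33, 12, 43]

Final queue: [8, 41, 33, 12, 43]


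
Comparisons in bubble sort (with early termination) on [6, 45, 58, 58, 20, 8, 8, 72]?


Algorithm: bubble sort (with early termination)
Input: [6, 45, 58, 58, 20, 8, 8, 72]
Sorted: [6, 8, 8, 20, 45, 58, 58, 72]

25


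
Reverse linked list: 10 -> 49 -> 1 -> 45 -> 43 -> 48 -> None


Step 1: curr=10, set curr.next=prev(None) | reversed so far: 10
Step 2: curr=49, set curr.next=prev(10) | reversed so far: 49 -> 10
Step 3: curr=1, set curr.next=prev(49) | reversed so far: 1 -> 49 -> 10
Step 4: curr=45, set curr.next=prev(1) | reversed so far: 45 -> 1 -> 49 -> 10
Step 5: curr=43, set curr.next=prev(45) | reversed so far: 43 -> 45 -> 1 -> 49 -> 10
Step 6: curr=48, set curr.next=prev(43) | reversed so far: 48 -> 43 -> 45 -> 1 -> 49 -> 10

48 -> 43 -> 45 -> 1 -> 49 -> 10 -> None


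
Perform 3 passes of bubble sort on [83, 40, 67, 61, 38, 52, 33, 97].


Initial: [83, 40, 67, 61, 38, 52, 33, 97]
Pass 1: [40, 67, 61, 38, 52, 33, 83, 97] (6 swaps)
Pass 2: [40, 61, 38, 52, 33, 67, 83, 97] (4 swaps)
Pass 3: [40, 38, 52, 33, 61, 67, 83, 97] (3 swaps)

After 3 passes: [40, 38, 52, 33, 61, 67, 83, 97]


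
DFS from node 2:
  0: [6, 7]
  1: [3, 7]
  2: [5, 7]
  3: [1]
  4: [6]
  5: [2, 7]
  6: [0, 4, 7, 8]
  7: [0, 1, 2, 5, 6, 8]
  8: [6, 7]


Visit 2, push [7, 5]
Visit 5, push [7]
Visit 7, push [8, 6, 1, 0]
Visit 0, push [6]
Visit 6, push [8, 4]
Visit 4, push []
Visit 8, push []
Visit 1, push [3]
Visit 3, push []

DFS order: [2, 5, 7, 0, 6, 4, 8, 1, 3]


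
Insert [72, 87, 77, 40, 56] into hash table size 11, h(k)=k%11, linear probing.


Insert 72: h=6 -> slot 6
Insert 87: h=10 -> slot 10
Insert 77: h=0 -> slot 0
Insert 40: h=7 -> slot 7
Insert 56: h=1 -> slot 1

Table: [77, 56, None, None, None, None, 72, 40, None, None, 87]


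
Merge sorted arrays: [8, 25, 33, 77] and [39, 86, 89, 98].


Take 8 from A
Take 25 from A
Take 33 from A
Take 39 from B
Take 77 from A

Merged: [8, 25, 33, 39, 77, 86, 89, 98]


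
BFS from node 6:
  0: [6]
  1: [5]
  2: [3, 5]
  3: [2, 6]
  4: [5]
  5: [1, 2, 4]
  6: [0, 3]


Visit 6, enqueue [0, 3]
Visit 0, enqueue []
Visit 3, enqueue [2]
Visit 2, enqueue [5]
Visit 5, enqueue [1, 4]
Visit 1, enqueue []
Visit 4, enqueue []

BFS order: [6, 0, 3, 2, 5, 1, 4]


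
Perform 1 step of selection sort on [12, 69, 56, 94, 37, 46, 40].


Initial: [12, 69, 56, 94, 37, 46, 40]
Step 1: min=12 at 0
  Swap: [12, 69, 56, 94, 37, 46, 40]

After 1 step: [12, 69, 56, 94, 37, 46, 40]


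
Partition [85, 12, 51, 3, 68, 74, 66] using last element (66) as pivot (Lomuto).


Pivot: 66
  12 <= 66: swap -> [12, 85, 51, 3, 68, 74, 66]
  51 <= 66: swap -> [12, 51, 85, 3, 68, 74, 66]
  3 <= 66: swap -> [12, 51, 3, 85, 68, 74, 66]
Place pivot at 3: [12, 51, 3, 66, 68, 74, 85]

Partitioned: [12, 51, 3, 66, 68, 74, 85]


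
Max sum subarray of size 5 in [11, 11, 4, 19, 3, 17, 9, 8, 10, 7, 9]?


[0:5]: 48
[1:6]: 54
[2:7]: 52
[3:8]: 56
[4:9]: 47
[5:10]: 51
[6:11]: 43

Max: 56 at [3:8]


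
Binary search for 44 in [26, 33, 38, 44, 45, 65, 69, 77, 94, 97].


Step 1: lo=0, hi=9, mid=4, val=45
Step 2: lo=0, hi=3, mid=1, val=33
Step 3: lo=2, hi=3, mid=2, val=38
Step 4: lo=3, hi=3, mid=3, val=44

Found at index 3


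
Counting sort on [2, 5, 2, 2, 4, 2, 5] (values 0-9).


Input: [2, 5, 2, 2, 4, 2, 5]
Counts: [0, 0, 4, 0, 1, 2, 0, 0, 0, 0]

Sorted: [2, 2, 2, 2, 4, 5, 5]


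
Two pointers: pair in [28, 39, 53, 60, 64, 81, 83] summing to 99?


lo=0(28)+hi=6(83)=111
lo=0(28)+hi=5(81)=109
lo=0(28)+hi=4(64)=92
lo=1(39)+hi=4(64)=103
lo=1(39)+hi=3(60)=99

Yes: 39+60=99


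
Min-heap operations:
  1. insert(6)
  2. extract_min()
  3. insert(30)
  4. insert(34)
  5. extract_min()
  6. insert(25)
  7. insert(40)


insert(6) -> [6]
extract_min()->6, []
insert(30) -> [30]
insert(34) -> [30, 34]
extract_min()->30, [34]
insert(25) -> [25, 34]
insert(40) -> [25, 34, 40]

Final heap: [25, 34, 40]


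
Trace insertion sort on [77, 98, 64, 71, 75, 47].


Initial: [77, 98, 64, 71, 75, 47]
Insert 98: [77, 98, 64, 71, 75, 47]
Insert 64: [64, 77, 98, 71, 75, 47]
Insert 71: [64, 71, 77, 98, 75, 47]
Insert 75: [64, 71, 75, 77, 98, 47]
Insert 47: [47, 64, 71, 75, 77, 98]

Sorted: [47, 64, 71, 75, 77, 98]


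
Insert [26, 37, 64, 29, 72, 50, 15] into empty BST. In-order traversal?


Insert 26: root
Insert 37: R from 26
Insert 64: R from 26 -> R from 37
Insert 29: R from 26 -> L from 37
Insert 72: R from 26 -> R from 37 -> R from 64
Insert 50: R from 26 -> R from 37 -> L from 64
Insert 15: L from 26

In-order: [15, 26, 29, 37, 50, 64, 72]


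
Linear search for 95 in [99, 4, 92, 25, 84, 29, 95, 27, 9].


i=0: 99!=95
i=1: 4!=95
i=2: 92!=95
i=3: 25!=95
i=4: 84!=95
i=5: 29!=95
i=6: 95==95 found!

Found at 6, 7 comps


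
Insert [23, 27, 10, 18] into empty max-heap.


Insert 23: [23]
Insert 27: [27, 23]
Insert 10: [27, 23, 10]
Insert 18: [27, 23, 10, 18]

Final heap: [27, 23, 10, 18]


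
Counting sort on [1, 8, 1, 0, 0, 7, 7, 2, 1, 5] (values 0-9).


Input: [1, 8, 1, 0, 0, 7, 7, 2, 1, 5]
Counts: [2, 3, 1, 0, 0, 1, 0, 2, 1, 0]

Sorted: [0, 0, 1, 1, 1, 2, 5, 7, 7, 8]


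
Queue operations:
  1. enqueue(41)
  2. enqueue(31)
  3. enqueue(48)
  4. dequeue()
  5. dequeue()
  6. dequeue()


enqueue(41) -> [41]
enqueue(31) -> [41, 31]
enqueue(48) -> [41, 31, 48]
dequeue()->41, [31, 48]
dequeue()->31, [48]
dequeue()->48, []

Final queue: []


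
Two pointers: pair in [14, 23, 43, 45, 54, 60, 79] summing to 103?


lo=0(14)+hi=6(79)=93
lo=1(23)+hi=6(79)=102
lo=2(43)+hi=6(79)=122
lo=2(43)+hi=5(60)=103

Yes: 43+60=103


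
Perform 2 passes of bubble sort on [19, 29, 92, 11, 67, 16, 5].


Initial: [19, 29, 92, 11, 67, 16, 5]
Pass 1: [19, 29, 11, 67, 16, 5, 92] (4 swaps)
Pass 2: [19, 11, 29, 16, 5, 67, 92] (3 swaps)

After 2 passes: [19, 11, 29, 16, 5, 67, 92]


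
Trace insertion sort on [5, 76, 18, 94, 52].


Initial: [5, 76, 18, 94, 52]
Insert 76: [5, 76, 18, 94, 52]
Insert 18: [5, 18, 76, 94, 52]
Insert 94: [5, 18, 76, 94, 52]
Insert 52: [5, 18, 52, 76, 94]

Sorted: [5, 18, 52, 76, 94]


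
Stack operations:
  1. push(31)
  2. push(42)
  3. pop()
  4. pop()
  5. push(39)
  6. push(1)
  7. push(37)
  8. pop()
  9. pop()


push(31) -> [31]
push(42) -> [31, 42]
pop()->42, [31]
pop()->31, []
push(39) -> [39]
push(1) -> [39, 1]
push(37) -> [39, 1, 37]
pop()->37, [39, 1]
pop()->1, [39]

Final stack: [39]


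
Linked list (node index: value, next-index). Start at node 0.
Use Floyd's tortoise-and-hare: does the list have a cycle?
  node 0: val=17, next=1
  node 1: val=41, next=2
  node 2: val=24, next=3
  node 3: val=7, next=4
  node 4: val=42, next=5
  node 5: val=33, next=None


Floyd's tortoise (slow, +1) and hare (fast, +2):
  init: slow=0, fast=0
  step 1: slow=1, fast=2
  step 2: slow=2, fast=4
  step 3: fast 4->5->None, no cycle

Cycle: no


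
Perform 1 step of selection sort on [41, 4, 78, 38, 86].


Initial: [41, 4, 78, 38, 86]
Step 1: min=4 at 1
  Swap: [4, 41, 78, 38, 86]

After 1 step: [4, 41, 78, 38, 86]


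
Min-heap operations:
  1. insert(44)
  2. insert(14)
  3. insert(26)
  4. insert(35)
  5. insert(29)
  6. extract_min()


insert(44) -> [44]
insert(14) -> [14, 44]
insert(26) -> [14, 44, 26]
insert(35) -> [14, 35, 26, 44]
insert(29) -> [14, 29, 26, 44, 35]
extract_min()->14, [26, 29, 35, 44]

Final heap: [26, 29, 35, 44]


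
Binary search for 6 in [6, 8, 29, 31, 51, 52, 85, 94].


Step 1: lo=0, hi=7, mid=3, val=31
Step 2: lo=0, hi=2, mid=1, val=8
Step 3: lo=0, hi=0, mid=0, val=6

Found at index 0


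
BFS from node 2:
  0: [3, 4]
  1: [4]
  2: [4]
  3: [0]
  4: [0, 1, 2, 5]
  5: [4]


Visit 2, enqueue [4]
Visit 4, enqueue [0, 1, 5]
Visit 0, enqueue [3]
Visit 1, enqueue []
Visit 5, enqueue []
Visit 3, enqueue []

BFS order: [2, 4, 0, 1, 5, 3]


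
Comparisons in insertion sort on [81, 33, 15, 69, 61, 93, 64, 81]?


Algorithm: insertion sort
Input: [81, 33, 15, 69, 61, 93, 64, 81]
Sorted: [15, 33, 61, 64, 69, 81, 81, 93]

15


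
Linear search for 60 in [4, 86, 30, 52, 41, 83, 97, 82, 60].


i=0: 4!=60
i=1: 86!=60
i=2: 30!=60
i=3: 52!=60
i=4: 41!=60
i=5: 83!=60
i=6: 97!=60
i=7: 82!=60
i=8: 60==60 found!

Found at 8, 9 comps


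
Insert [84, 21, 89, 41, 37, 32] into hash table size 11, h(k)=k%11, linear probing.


Insert 84: h=7 -> slot 7
Insert 21: h=10 -> slot 10
Insert 89: h=1 -> slot 1
Insert 41: h=8 -> slot 8
Insert 37: h=4 -> slot 4
Insert 32: h=10, 1 probes -> slot 0

Table: [32, 89, None, None, 37, None, None, 84, 41, None, 21]


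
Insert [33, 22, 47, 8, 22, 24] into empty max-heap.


Insert 33: [33]
Insert 22: [33, 22]
Insert 47: [47, 22, 33]
Insert 8: [47, 22, 33, 8]
Insert 22: [47, 22, 33, 8, 22]
Insert 24: [47, 22, 33, 8, 22, 24]

Final heap: [47, 22, 33, 8, 22, 24]


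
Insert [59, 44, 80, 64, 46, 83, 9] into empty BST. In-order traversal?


Insert 59: root
Insert 44: L from 59
Insert 80: R from 59
Insert 64: R from 59 -> L from 80
Insert 46: L from 59 -> R from 44
Insert 83: R from 59 -> R from 80
Insert 9: L from 59 -> L from 44

In-order: [9, 44, 46, 59, 64, 80, 83]


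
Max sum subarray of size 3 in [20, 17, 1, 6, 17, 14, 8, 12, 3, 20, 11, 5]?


[0:3]: 38
[1:4]: 24
[2:5]: 24
[3:6]: 37
[4:7]: 39
[5:8]: 34
[6:9]: 23
[7:10]: 35
[8:11]: 34
[9:12]: 36

Max: 39 at [4:7]


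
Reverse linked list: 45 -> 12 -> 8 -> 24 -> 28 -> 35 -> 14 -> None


Step 1: curr=45, set curr.next=prev(None) | reversed so far: 45
Step 2: curr=12, set curr.next=prev(45) | reversed so far: 12 -> 45
Step 3: curr=8, set curr.next=prev(12) | reversed so far: 8 -> 12 -> 45
Step 4: curr=24, set curr.next=prev(8) | reversed so far: 24 -> 8 -> 12 -> 45
Step 5: curr=28, set curr.next=prev(24) | reversed so far: 28 -> 24 -> 8 -> 12 -> 45
Step 6: curr=35, set curr.next=prev(28) | reversed so far: 35 -> 28 -> 24 -> 8 -> 12 -> 45
Step 7: curr=14, set curr.next=prev(35) | reversed so far: 14 -> 35 -> 28 -> 24 -> 8 -> 12 -> 45

14 -> 35 -> 28 -> 24 -> 8 -> 12 -> 45 -> None


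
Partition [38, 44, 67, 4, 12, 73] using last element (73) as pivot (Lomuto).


Pivot: 73
  38 <= 73: advance i (no swap)
  44 <= 73: advance i (no swap)
  67 <= 73: advance i (no swap)
  4 <= 73: advance i (no swap)
  12 <= 73: advance i (no swap)
Place pivot at 5: [38, 44, 67, 4, 12, 73]

Partitioned: [38, 44, 67, 4, 12, 73]


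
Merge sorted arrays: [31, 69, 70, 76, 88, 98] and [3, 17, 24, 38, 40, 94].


Take 3 from B
Take 17 from B
Take 24 from B
Take 31 from A
Take 38 from B
Take 40 from B
Take 69 from A
Take 70 from A
Take 76 from A
Take 88 from A
Take 94 from B

Merged: [3, 17, 24, 31, 38, 40, 69, 70, 76, 88, 94, 98]


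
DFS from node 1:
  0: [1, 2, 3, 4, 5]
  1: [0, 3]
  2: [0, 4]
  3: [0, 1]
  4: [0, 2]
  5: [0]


Visit 1, push [3, 0]
Visit 0, push [5, 4, 3, 2]
Visit 2, push [4]
Visit 4, push []
Visit 3, push []
Visit 5, push []

DFS order: [1, 0, 2, 4, 3, 5]


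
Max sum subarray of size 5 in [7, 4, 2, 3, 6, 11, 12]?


[0:5]: 22
[1:6]: 26
[2:7]: 34

Max: 34 at [2:7]


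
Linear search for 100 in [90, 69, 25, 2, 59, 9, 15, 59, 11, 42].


i=0: 90!=100
i=1: 69!=100
i=2: 25!=100
i=3: 2!=100
i=4: 59!=100
i=5: 9!=100
i=6: 15!=100
i=7: 59!=100
i=8: 11!=100
i=9: 42!=100

Not found, 10 comps


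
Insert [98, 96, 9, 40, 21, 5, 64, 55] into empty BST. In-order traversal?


Insert 98: root
Insert 96: L from 98
Insert 9: L from 98 -> L from 96
Insert 40: L from 98 -> L from 96 -> R from 9
Insert 21: L from 98 -> L from 96 -> R from 9 -> L from 40
Insert 5: L from 98 -> L from 96 -> L from 9
Insert 64: L from 98 -> L from 96 -> R from 9 -> R from 40
Insert 55: L from 98 -> L from 96 -> R from 9 -> R from 40 -> L from 64

In-order: [5, 9, 21, 40, 55, 64, 96, 98]


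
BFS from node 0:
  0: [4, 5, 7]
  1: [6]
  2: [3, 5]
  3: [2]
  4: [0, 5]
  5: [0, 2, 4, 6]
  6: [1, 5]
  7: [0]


Visit 0, enqueue [4, 5, 7]
Visit 4, enqueue []
Visit 5, enqueue [2, 6]
Visit 7, enqueue []
Visit 2, enqueue [3]
Visit 6, enqueue [1]
Visit 3, enqueue []
Visit 1, enqueue []

BFS order: [0, 4, 5, 7, 2, 6, 3, 1]


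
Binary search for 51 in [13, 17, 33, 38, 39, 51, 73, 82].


Step 1: lo=0, hi=7, mid=3, val=38
Step 2: lo=4, hi=7, mid=5, val=51

Found at index 5


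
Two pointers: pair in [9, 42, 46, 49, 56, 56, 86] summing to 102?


lo=0(9)+hi=6(86)=95
lo=1(42)+hi=6(86)=128
lo=1(42)+hi=5(56)=98
lo=2(46)+hi=5(56)=102

Yes: 46+56=102


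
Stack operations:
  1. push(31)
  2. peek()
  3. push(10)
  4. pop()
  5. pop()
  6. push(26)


push(31) -> [31]
peek()->31
push(10) -> [31, 10]
pop()->10, [31]
pop()->31, []
push(26) -> [26]

Final stack: [26]


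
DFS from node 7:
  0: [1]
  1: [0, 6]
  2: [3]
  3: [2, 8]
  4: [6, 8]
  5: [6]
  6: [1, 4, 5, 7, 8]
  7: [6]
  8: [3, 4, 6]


Visit 7, push [6]
Visit 6, push [8, 5, 4, 1]
Visit 1, push [0]
Visit 0, push []
Visit 4, push [8]
Visit 8, push [3]
Visit 3, push [2]
Visit 2, push []
Visit 5, push []

DFS order: [7, 6, 1, 0, 4, 8, 3, 2, 5]


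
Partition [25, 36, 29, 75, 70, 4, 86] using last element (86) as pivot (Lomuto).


Pivot: 86
  25 <= 86: advance i (no swap)
  36 <= 86: advance i (no swap)
  29 <= 86: advance i (no swap)
  75 <= 86: advance i (no swap)
  70 <= 86: advance i (no swap)
  4 <= 86: advance i (no swap)
Place pivot at 6: [25, 36, 29, 75, 70, 4, 86]

Partitioned: [25, 36, 29, 75, 70, 4, 86]


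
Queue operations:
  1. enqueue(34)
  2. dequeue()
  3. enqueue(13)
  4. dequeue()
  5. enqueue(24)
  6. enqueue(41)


enqueue(34) -> [34]
dequeue()->34, []
enqueue(13) -> [13]
dequeue()->13, []
enqueue(24) -> [24]
enqueue(41) -> [24, 41]

Final queue: [24, 41]


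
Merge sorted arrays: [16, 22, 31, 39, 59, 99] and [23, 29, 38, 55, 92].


Take 16 from A
Take 22 from A
Take 23 from B
Take 29 from B
Take 31 from A
Take 38 from B
Take 39 from A
Take 55 from B
Take 59 from A
Take 92 from B

Merged: [16, 22, 23, 29, 31, 38, 39, 55, 59, 92, 99]


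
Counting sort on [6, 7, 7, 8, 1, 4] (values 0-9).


Input: [6, 7, 7, 8, 1, 4]
Counts: [0, 1, 0, 0, 1, 0, 1, 2, 1, 0]

Sorted: [1, 4, 6, 7, 7, 8]


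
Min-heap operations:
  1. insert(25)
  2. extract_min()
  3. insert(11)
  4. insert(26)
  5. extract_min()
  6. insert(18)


insert(25) -> [25]
extract_min()->25, []
insert(11) -> [11]
insert(26) -> [11, 26]
extract_min()->11, [26]
insert(18) -> [18, 26]

Final heap: [18, 26]
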